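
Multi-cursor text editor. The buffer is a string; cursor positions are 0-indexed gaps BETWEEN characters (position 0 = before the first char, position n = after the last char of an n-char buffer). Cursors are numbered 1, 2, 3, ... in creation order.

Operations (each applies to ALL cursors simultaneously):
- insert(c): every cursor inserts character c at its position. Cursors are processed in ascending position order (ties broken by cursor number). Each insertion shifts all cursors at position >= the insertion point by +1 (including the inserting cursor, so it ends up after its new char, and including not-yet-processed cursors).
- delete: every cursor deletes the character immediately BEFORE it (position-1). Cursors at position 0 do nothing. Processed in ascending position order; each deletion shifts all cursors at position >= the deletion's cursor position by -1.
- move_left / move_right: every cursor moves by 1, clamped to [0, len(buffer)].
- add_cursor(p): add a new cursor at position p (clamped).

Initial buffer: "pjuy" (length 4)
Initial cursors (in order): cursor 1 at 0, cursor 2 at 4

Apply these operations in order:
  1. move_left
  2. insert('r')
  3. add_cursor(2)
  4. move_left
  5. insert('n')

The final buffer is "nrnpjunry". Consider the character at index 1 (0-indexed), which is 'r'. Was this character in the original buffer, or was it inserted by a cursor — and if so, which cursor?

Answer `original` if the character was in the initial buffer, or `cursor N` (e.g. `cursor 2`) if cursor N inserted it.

After op 1 (move_left): buffer="pjuy" (len 4), cursors c1@0 c2@3, authorship ....
After op 2 (insert('r')): buffer="rpjury" (len 6), cursors c1@1 c2@5, authorship 1...2.
After op 3 (add_cursor(2)): buffer="rpjury" (len 6), cursors c1@1 c3@2 c2@5, authorship 1...2.
After op 4 (move_left): buffer="rpjury" (len 6), cursors c1@0 c3@1 c2@4, authorship 1...2.
After op 5 (insert('n')): buffer="nrnpjunry" (len 9), cursors c1@1 c3@3 c2@7, authorship 113...22.
Authorship (.=original, N=cursor N): 1 1 3 . . . 2 2 .
Index 1: author = 1

Answer: cursor 1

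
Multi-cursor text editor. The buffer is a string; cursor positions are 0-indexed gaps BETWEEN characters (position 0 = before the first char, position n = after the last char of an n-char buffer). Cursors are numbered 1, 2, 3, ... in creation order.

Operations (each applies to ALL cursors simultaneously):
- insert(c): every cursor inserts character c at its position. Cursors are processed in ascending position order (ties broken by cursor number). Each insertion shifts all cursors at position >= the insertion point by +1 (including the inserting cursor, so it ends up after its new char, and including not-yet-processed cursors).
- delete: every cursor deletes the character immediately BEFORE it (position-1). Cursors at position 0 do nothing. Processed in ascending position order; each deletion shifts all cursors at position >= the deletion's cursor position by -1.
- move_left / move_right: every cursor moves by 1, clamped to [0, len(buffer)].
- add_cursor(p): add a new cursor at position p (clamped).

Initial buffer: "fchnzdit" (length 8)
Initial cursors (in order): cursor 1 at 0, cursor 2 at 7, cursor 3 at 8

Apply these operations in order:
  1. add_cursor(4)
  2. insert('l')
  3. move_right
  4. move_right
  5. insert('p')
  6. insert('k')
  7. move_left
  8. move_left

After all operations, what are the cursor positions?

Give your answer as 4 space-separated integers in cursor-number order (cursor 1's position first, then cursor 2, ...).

Answer: 3 18 18 10

Derivation:
After op 1 (add_cursor(4)): buffer="fchnzdit" (len 8), cursors c1@0 c4@4 c2@7 c3@8, authorship ........
After op 2 (insert('l')): buffer="lfchnlzdiltl" (len 12), cursors c1@1 c4@6 c2@10 c3@12, authorship 1....4...2.3
After op 3 (move_right): buffer="lfchnlzdiltl" (len 12), cursors c1@2 c4@7 c2@11 c3@12, authorship 1....4...2.3
After op 4 (move_right): buffer="lfchnlzdiltl" (len 12), cursors c1@3 c4@8 c2@12 c3@12, authorship 1....4...2.3
After op 5 (insert('p')): buffer="lfcphnlzdpiltlpp" (len 16), cursors c1@4 c4@10 c2@16 c3@16, authorship 1..1..4..4.2.323
After op 6 (insert('k')): buffer="lfcpkhnlzdpkiltlppkk" (len 20), cursors c1@5 c4@12 c2@20 c3@20, authorship 1..11..4..44.2.32323
After op 7 (move_left): buffer="lfcpkhnlzdpkiltlppkk" (len 20), cursors c1@4 c4@11 c2@19 c3@19, authorship 1..11..4..44.2.32323
After op 8 (move_left): buffer="lfcpkhnlzdpkiltlppkk" (len 20), cursors c1@3 c4@10 c2@18 c3@18, authorship 1..11..4..44.2.32323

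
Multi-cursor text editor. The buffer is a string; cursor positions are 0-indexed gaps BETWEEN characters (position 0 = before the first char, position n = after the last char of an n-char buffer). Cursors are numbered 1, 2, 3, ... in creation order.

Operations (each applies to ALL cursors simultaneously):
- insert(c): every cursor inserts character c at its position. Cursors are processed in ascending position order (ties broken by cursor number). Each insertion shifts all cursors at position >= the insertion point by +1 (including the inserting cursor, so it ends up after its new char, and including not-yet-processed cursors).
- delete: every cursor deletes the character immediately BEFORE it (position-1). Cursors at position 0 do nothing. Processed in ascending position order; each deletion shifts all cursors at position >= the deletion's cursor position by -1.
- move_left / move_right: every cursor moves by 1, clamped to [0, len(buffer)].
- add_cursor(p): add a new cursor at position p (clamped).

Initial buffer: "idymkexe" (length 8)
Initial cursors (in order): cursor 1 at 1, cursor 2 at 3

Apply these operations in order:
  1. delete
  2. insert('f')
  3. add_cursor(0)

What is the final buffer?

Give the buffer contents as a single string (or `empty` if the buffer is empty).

After op 1 (delete): buffer="dmkexe" (len 6), cursors c1@0 c2@1, authorship ......
After op 2 (insert('f')): buffer="fdfmkexe" (len 8), cursors c1@1 c2@3, authorship 1.2.....
After op 3 (add_cursor(0)): buffer="fdfmkexe" (len 8), cursors c3@0 c1@1 c2@3, authorship 1.2.....

Answer: fdfmkexe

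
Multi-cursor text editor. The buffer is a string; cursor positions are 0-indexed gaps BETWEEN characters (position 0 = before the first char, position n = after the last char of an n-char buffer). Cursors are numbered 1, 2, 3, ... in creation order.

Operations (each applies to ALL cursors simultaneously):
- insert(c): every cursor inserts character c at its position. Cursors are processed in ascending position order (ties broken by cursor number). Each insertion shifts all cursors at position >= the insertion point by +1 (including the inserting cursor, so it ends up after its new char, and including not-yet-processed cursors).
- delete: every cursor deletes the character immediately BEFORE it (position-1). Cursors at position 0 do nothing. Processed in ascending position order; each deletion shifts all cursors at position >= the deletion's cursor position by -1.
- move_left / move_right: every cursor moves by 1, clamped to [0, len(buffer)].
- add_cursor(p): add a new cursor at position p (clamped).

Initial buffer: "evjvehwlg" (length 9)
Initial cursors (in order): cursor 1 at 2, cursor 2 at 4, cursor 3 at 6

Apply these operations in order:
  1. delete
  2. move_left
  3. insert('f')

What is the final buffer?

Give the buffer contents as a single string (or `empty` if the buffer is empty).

After op 1 (delete): buffer="ejewlg" (len 6), cursors c1@1 c2@2 c3@3, authorship ......
After op 2 (move_left): buffer="ejewlg" (len 6), cursors c1@0 c2@1 c3@2, authorship ......
After op 3 (insert('f')): buffer="fefjfewlg" (len 9), cursors c1@1 c2@3 c3@5, authorship 1.2.3....

Answer: fefjfewlg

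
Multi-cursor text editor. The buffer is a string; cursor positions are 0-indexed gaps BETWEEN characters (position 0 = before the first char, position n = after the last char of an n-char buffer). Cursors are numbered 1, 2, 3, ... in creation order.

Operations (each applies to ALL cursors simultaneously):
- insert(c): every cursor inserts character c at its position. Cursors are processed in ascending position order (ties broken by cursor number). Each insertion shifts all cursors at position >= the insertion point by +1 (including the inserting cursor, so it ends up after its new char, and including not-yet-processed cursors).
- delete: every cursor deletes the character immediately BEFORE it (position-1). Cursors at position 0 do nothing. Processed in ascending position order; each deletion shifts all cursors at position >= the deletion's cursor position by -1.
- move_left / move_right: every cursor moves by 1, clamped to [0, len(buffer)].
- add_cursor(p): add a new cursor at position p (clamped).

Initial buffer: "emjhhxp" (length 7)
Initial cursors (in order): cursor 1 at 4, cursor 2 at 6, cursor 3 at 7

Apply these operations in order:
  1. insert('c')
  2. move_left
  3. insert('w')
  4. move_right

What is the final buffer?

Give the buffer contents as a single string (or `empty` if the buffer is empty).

After op 1 (insert('c')): buffer="emjhchxcpc" (len 10), cursors c1@5 c2@8 c3@10, authorship ....1..2.3
After op 2 (move_left): buffer="emjhchxcpc" (len 10), cursors c1@4 c2@7 c3@9, authorship ....1..2.3
After op 3 (insert('w')): buffer="emjhwchxwcpwc" (len 13), cursors c1@5 c2@9 c3@12, authorship ....11..22.33
After op 4 (move_right): buffer="emjhwchxwcpwc" (len 13), cursors c1@6 c2@10 c3@13, authorship ....11..22.33

Answer: emjhwchxwcpwc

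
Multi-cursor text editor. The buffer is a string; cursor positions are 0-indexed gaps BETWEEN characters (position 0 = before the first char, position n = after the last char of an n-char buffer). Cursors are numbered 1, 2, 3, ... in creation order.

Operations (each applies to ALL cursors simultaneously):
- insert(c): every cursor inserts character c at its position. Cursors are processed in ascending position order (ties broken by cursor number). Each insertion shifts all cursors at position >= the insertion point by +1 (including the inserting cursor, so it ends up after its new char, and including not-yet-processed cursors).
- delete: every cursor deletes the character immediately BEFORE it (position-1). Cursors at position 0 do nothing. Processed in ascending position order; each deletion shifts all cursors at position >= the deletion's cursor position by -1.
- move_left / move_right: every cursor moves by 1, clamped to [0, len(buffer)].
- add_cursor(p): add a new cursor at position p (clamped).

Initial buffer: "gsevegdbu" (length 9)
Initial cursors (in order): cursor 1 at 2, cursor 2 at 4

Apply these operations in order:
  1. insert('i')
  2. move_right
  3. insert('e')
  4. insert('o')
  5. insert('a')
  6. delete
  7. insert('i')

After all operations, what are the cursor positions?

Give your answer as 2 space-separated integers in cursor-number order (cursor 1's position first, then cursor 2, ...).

Answer: 7 13

Derivation:
After op 1 (insert('i')): buffer="gsieviegdbu" (len 11), cursors c1@3 c2@6, authorship ..1..2.....
After op 2 (move_right): buffer="gsieviegdbu" (len 11), cursors c1@4 c2@7, authorship ..1..2.....
After op 3 (insert('e')): buffer="gsieevieegdbu" (len 13), cursors c1@5 c2@9, authorship ..1.1.2.2....
After op 4 (insert('o')): buffer="gsieeovieeogdbu" (len 15), cursors c1@6 c2@11, authorship ..1.11.2.22....
After op 5 (insert('a')): buffer="gsieeoavieeoagdbu" (len 17), cursors c1@7 c2@13, authorship ..1.111.2.222....
After op 6 (delete): buffer="gsieeovieeogdbu" (len 15), cursors c1@6 c2@11, authorship ..1.11.2.22....
After op 7 (insert('i')): buffer="gsieeoivieeoigdbu" (len 17), cursors c1@7 c2@13, authorship ..1.111.2.222....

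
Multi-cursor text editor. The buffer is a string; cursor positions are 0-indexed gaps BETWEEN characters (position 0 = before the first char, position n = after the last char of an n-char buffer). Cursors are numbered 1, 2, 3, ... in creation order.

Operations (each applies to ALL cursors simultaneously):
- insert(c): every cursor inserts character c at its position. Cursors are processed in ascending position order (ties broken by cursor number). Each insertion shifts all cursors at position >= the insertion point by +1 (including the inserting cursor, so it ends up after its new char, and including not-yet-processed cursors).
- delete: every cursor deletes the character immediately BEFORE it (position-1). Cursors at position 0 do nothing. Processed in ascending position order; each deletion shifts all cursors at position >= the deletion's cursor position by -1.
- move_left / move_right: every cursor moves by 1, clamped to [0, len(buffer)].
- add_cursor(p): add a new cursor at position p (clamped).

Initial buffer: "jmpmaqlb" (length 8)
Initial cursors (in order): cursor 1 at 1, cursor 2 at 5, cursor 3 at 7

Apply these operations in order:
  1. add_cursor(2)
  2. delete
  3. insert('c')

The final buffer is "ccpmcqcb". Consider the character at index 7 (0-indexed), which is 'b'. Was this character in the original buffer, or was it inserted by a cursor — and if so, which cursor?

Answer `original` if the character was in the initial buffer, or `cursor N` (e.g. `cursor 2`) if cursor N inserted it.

After op 1 (add_cursor(2)): buffer="jmpmaqlb" (len 8), cursors c1@1 c4@2 c2@5 c3@7, authorship ........
After op 2 (delete): buffer="pmqb" (len 4), cursors c1@0 c4@0 c2@2 c3@3, authorship ....
After op 3 (insert('c')): buffer="ccpmcqcb" (len 8), cursors c1@2 c4@2 c2@5 c3@7, authorship 14..2.3.
Authorship (.=original, N=cursor N): 1 4 . . 2 . 3 .
Index 7: author = original

Answer: original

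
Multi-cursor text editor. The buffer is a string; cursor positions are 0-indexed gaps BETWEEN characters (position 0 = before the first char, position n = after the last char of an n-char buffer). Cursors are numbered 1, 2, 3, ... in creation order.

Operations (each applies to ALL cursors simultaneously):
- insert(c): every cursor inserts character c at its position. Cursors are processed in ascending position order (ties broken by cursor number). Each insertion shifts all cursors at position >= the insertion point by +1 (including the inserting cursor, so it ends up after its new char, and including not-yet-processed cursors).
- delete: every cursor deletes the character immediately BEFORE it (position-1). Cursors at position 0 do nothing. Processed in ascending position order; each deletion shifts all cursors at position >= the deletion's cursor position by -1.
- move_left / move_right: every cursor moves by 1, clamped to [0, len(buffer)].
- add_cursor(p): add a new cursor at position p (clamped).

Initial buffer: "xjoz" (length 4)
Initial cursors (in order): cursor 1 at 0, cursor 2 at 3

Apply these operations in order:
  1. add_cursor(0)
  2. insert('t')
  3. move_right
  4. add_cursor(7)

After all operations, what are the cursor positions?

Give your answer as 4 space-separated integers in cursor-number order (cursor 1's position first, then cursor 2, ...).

Answer: 3 7 3 7

Derivation:
After op 1 (add_cursor(0)): buffer="xjoz" (len 4), cursors c1@0 c3@0 c2@3, authorship ....
After op 2 (insert('t')): buffer="ttxjotz" (len 7), cursors c1@2 c3@2 c2@6, authorship 13...2.
After op 3 (move_right): buffer="ttxjotz" (len 7), cursors c1@3 c3@3 c2@7, authorship 13...2.
After op 4 (add_cursor(7)): buffer="ttxjotz" (len 7), cursors c1@3 c3@3 c2@7 c4@7, authorship 13...2.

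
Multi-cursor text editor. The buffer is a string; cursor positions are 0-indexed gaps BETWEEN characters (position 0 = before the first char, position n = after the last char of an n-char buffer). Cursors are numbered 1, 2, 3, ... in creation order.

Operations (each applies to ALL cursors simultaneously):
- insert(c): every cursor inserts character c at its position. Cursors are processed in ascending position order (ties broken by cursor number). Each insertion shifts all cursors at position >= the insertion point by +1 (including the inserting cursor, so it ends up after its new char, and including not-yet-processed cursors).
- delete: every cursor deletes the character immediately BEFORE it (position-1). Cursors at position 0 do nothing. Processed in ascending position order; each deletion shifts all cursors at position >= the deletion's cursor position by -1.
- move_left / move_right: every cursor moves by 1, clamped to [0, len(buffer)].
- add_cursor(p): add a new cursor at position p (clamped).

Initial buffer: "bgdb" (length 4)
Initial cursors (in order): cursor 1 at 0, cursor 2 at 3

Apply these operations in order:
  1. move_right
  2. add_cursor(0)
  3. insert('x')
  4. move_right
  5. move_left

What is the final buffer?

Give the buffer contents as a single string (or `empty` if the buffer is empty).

Answer: xbxgdbx

Derivation:
After op 1 (move_right): buffer="bgdb" (len 4), cursors c1@1 c2@4, authorship ....
After op 2 (add_cursor(0)): buffer="bgdb" (len 4), cursors c3@0 c1@1 c2@4, authorship ....
After op 3 (insert('x')): buffer="xbxgdbx" (len 7), cursors c3@1 c1@3 c2@7, authorship 3.1...2
After op 4 (move_right): buffer="xbxgdbx" (len 7), cursors c3@2 c1@4 c2@7, authorship 3.1...2
After op 5 (move_left): buffer="xbxgdbx" (len 7), cursors c3@1 c1@3 c2@6, authorship 3.1...2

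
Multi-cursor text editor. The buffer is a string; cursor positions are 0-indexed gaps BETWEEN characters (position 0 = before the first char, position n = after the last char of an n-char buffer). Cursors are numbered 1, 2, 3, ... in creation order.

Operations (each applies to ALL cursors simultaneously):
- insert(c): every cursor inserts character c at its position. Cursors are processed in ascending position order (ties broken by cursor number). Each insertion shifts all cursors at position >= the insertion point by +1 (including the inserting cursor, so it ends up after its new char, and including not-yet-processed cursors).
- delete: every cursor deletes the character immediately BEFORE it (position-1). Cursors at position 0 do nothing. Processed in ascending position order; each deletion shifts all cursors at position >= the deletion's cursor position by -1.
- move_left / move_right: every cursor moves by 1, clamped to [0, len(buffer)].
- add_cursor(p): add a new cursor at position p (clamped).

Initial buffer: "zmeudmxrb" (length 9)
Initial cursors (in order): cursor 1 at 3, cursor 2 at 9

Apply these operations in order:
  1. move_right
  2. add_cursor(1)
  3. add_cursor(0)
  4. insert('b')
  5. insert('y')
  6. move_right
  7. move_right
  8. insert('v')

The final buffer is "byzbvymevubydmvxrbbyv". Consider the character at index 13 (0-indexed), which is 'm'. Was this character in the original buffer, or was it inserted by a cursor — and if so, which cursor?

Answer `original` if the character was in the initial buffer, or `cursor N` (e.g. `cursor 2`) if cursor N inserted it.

Answer: original

Derivation:
After op 1 (move_right): buffer="zmeudmxrb" (len 9), cursors c1@4 c2@9, authorship .........
After op 2 (add_cursor(1)): buffer="zmeudmxrb" (len 9), cursors c3@1 c1@4 c2@9, authorship .........
After op 3 (add_cursor(0)): buffer="zmeudmxrb" (len 9), cursors c4@0 c3@1 c1@4 c2@9, authorship .........
After op 4 (insert('b')): buffer="bzbmeubdmxrbb" (len 13), cursors c4@1 c3@3 c1@7 c2@13, authorship 4.3...1.....2
After op 5 (insert('y')): buffer="byzbymeubydmxrbby" (len 17), cursors c4@2 c3@5 c1@10 c2@17, authorship 44.33...11.....22
After op 6 (move_right): buffer="byzbymeubydmxrbby" (len 17), cursors c4@3 c3@6 c1@11 c2@17, authorship 44.33...11.....22
After op 7 (move_right): buffer="byzbymeubydmxrbby" (len 17), cursors c4@4 c3@7 c1@12 c2@17, authorship 44.33...11.....22
After op 8 (insert('v')): buffer="byzbvymevubydmvxrbbyv" (len 21), cursors c4@5 c3@9 c1@15 c2@21, authorship 44.343..3.11..1...222
Authorship (.=original, N=cursor N): 4 4 . 3 4 3 . . 3 . 1 1 . . 1 . . . 2 2 2
Index 13: author = original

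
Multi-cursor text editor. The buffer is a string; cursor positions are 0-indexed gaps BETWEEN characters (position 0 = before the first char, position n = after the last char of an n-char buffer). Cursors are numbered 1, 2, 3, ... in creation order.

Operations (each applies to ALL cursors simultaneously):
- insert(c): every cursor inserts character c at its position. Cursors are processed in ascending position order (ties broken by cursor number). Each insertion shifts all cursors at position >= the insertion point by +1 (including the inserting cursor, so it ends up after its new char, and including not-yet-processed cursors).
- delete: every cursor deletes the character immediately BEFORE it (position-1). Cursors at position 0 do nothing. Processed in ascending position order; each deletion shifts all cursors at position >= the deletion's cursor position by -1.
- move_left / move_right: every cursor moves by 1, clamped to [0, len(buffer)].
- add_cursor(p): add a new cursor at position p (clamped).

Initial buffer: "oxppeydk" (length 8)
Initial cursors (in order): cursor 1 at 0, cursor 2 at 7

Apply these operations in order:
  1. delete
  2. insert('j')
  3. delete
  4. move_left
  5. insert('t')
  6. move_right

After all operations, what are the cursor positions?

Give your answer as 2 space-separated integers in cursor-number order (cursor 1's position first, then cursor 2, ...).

After op 1 (delete): buffer="oxppeyk" (len 7), cursors c1@0 c2@6, authorship .......
After op 2 (insert('j')): buffer="joxppeyjk" (len 9), cursors c1@1 c2@8, authorship 1......2.
After op 3 (delete): buffer="oxppeyk" (len 7), cursors c1@0 c2@6, authorship .......
After op 4 (move_left): buffer="oxppeyk" (len 7), cursors c1@0 c2@5, authorship .......
After op 5 (insert('t')): buffer="toxppetyk" (len 9), cursors c1@1 c2@7, authorship 1.....2..
After op 6 (move_right): buffer="toxppetyk" (len 9), cursors c1@2 c2@8, authorship 1.....2..

Answer: 2 8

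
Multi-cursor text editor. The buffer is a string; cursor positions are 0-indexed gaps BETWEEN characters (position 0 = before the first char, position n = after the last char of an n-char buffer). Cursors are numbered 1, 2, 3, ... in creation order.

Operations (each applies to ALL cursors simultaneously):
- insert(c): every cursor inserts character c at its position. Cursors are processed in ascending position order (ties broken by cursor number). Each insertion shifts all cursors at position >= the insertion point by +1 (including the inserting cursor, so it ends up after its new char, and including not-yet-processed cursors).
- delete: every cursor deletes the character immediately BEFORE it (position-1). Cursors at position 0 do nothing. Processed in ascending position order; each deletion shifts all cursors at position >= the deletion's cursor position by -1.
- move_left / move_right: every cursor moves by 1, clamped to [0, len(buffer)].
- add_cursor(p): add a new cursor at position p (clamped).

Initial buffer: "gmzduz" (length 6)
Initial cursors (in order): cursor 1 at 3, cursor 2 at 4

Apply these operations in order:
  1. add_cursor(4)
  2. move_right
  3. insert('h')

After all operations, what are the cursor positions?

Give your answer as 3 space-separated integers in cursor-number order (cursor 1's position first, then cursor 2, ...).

After op 1 (add_cursor(4)): buffer="gmzduz" (len 6), cursors c1@3 c2@4 c3@4, authorship ......
After op 2 (move_right): buffer="gmzduz" (len 6), cursors c1@4 c2@5 c3@5, authorship ......
After op 3 (insert('h')): buffer="gmzdhuhhz" (len 9), cursors c1@5 c2@8 c3@8, authorship ....1.23.

Answer: 5 8 8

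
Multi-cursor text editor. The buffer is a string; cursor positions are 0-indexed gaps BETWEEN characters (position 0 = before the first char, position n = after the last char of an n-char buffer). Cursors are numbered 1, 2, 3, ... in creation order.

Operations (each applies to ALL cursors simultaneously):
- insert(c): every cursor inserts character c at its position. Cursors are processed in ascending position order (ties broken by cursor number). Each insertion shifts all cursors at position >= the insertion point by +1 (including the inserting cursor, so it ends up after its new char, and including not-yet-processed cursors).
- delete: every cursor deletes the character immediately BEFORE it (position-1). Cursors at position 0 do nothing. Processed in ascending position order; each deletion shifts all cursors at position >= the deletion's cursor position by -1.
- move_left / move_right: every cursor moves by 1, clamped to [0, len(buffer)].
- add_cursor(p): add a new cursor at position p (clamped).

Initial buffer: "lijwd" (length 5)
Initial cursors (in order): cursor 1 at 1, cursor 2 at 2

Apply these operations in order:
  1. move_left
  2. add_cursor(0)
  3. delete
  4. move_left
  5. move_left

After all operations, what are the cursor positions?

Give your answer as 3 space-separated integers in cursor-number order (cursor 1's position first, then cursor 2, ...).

Answer: 0 0 0

Derivation:
After op 1 (move_left): buffer="lijwd" (len 5), cursors c1@0 c2@1, authorship .....
After op 2 (add_cursor(0)): buffer="lijwd" (len 5), cursors c1@0 c3@0 c2@1, authorship .....
After op 3 (delete): buffer="ijwd" (len 4), cursors c1@0 c2@0 c3@0, authorship ....
After op 4 (move_left): buffer="ijwd" (len 4), cursors c1@0 c2@0 c3@0, authorship ....
After op 5 (move_left): buffer="ijwd" (len 4), cursors c1@0 c2@0 c3@0, authorship ....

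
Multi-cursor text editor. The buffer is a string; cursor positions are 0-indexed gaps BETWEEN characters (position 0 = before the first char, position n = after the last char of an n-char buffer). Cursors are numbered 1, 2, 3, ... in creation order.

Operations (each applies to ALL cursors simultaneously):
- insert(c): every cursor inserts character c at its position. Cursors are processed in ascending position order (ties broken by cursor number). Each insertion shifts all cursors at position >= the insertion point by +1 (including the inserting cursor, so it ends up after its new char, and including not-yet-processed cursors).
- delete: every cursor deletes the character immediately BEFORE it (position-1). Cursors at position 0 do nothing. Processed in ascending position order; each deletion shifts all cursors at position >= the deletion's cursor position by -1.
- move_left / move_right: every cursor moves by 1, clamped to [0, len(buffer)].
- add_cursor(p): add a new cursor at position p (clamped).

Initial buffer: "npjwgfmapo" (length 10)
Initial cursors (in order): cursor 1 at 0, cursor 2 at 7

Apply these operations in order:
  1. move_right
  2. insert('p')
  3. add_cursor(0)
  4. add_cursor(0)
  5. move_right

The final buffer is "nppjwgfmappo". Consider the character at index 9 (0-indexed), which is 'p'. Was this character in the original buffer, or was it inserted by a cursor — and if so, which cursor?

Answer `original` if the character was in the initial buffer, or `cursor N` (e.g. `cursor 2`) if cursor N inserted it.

After op 1 (move_right): buffer="npjwgfmapo" (len 10), cursors c1@1 c2@8, authorship ..........
After op 2 (insert('p')): buffer="nppjwgfmappo" (len 12), cursors c1@2 c2@10, authorship .1.......2..
After op 3 (add_cursor(0)): buffer="nppjwgfmappo" (len 12), cursors c3@0 c1@2 c2@10, authorship .1.......2..
After op 4 (add_cursor(0)): buffer="nppjwgfmappo" (len 12), cursors c3@0 c4@0 c1@2 c2@10, authorship .1.......2..
After op 5 (move_right): buffer="nppjwgfmappo" (len 12), cursors c3@1 c4@1 c1@3 c2@11, authorship .1.......2..
Authorship (.=original, N=cursor N): . 1 . . . . . . . 2 . .
Index 9: author = 2

Answer: cursor 2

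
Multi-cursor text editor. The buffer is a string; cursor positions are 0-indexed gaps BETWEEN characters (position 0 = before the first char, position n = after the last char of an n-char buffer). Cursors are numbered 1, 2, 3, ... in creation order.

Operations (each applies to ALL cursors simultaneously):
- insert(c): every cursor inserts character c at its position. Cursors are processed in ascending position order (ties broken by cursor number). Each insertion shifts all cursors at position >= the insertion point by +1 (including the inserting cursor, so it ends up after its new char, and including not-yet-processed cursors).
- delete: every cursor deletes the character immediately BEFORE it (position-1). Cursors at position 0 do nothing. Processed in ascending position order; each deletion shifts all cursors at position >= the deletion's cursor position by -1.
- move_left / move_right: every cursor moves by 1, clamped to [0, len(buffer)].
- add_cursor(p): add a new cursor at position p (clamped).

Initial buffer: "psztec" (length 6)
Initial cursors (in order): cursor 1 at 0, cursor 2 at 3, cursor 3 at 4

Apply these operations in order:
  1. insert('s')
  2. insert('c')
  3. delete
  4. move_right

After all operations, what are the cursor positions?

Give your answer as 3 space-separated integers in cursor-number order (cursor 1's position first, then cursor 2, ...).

After op 1 (insert('s')): buffer="spszstsec" (len 9), cursors c1@1 c2@5 c3@7, authorship 1...2.3..
After op 2 (insert('c')): buffer="scpszsctscec" (len 12), cursors c1@2 c2@7 c3@10, authorship 11...22.33..
After op 3 (delete): buffer="spszstsec" (len 9), cursors c1@1 c2@5 c3@7, authorship 1...2.3..
After op 4 (move_right): buffer="spszstsec" (len 9), cursors c1@2 c2@6 c3@8, authorship 1...2.3..

Answer: 2 6 8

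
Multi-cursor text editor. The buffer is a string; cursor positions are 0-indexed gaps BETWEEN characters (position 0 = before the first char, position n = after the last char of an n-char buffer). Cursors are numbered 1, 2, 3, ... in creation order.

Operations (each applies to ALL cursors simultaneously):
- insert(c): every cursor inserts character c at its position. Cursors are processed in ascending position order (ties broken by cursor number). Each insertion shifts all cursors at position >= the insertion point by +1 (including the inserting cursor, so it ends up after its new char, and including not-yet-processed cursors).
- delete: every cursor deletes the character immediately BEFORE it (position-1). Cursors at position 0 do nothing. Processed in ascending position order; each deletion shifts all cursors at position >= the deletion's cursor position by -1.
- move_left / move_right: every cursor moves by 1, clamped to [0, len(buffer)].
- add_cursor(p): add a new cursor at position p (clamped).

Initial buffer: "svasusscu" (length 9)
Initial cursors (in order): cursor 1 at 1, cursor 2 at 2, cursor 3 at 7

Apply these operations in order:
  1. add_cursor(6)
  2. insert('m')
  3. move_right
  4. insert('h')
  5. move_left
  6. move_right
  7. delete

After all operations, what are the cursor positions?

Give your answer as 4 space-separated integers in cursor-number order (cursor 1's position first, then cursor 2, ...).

Answer: 3 5 12 10

Derivation:
After op 1 (add_cursor(6)): buffer="svasusscu" (len 9), cursors c1@1 c2@2 c4@6 c3@7, authorship .........
After op 2 (insert('m')): buffer="smvmasusmsmcu" (len 13), cursors c1@2 c2@4 c4@9 c3@11, authorship .1.2....4.3..
After op 3 (move_right): buffer="smvmasusmsmcu" (len 13), cursors c1@3 c2@5 c4@10 c3@12, authorship .1.2....4.3..
After op 4 (insert('h')): buffer="smvhmahsusmshmchu" (len 17), cursors c1@4 c2@7 c4@13 c3@16, authorship .1.12.2...4.43.3.
After op 5 (move_left): buffer="smvhmahsusmshmchu" (len 17), cursors c1@3 c2@6 c4@12 c3@15, authorship .1.12.2...4.43.3.
After op 6 (move_right): buffer="smvhmahsusmshmchu" (len 17), cursors c1@4 c2@7 c4@13 c3@16, authorship .1.12.2...4.43.3.
After op 7 (delete): buffer="smvmasusmsmcu" (len 13), cursors c1@3 c2@5 c4@10 c3@12, authorship .1.2....4.3..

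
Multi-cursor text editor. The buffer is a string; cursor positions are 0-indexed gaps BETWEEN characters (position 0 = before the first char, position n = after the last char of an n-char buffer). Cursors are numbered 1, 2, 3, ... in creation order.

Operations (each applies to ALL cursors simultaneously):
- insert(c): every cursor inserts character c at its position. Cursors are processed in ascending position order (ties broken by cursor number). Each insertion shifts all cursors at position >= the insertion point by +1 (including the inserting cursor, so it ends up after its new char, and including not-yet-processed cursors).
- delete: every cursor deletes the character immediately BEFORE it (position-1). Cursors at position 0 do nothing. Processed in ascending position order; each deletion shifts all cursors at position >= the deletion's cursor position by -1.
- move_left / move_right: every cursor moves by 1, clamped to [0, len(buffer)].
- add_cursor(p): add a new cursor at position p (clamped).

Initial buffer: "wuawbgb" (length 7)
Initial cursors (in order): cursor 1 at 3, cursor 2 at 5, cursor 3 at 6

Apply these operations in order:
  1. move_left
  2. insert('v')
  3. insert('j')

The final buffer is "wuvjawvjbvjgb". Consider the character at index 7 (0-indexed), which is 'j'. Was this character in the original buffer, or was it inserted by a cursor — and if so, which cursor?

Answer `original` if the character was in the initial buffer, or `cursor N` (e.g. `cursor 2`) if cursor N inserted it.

Answer: cursor 2

Derivation:
After op 1 (move_left): buffer="wuawbgb" (len 7), cursors c1@2 c2@4 c3@5, authorship .......
After op 2 (insert('v')): buffer="wuvawvbvgb" (len 10), cursors c1@3 c2@6 c3@8, authorship ..1..2.3..
After op 3 (insert('j')): buffer="wuvjawvjbvjgb" (len 13), cursors c1@4 c2@8 c3@11, authorship ..11..22.33..
Authorship (.=original, N=cursor N): . . 1 1 . . 2 2 . 3 3 . .
Index 7: author = 2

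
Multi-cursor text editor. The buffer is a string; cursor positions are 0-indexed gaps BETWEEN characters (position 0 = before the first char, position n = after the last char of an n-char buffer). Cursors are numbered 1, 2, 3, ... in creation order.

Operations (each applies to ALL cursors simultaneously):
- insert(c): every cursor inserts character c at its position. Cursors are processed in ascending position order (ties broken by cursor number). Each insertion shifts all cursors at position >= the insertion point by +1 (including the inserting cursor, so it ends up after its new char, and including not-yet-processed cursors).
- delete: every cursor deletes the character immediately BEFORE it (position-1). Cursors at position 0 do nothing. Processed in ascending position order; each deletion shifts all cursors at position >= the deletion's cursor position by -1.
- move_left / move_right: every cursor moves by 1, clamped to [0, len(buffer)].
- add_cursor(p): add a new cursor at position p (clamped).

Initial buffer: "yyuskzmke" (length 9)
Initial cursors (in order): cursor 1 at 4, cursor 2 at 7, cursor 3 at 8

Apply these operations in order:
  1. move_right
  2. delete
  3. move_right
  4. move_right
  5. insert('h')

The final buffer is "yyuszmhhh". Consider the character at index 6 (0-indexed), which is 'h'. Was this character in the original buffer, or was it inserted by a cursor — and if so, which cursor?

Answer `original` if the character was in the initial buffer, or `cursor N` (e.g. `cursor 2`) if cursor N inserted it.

Answer: cursor 1

Derivation:
After op 1 (move_right): buffer="yyuskzmke" (len 9), cursors c1@5 c2@8 c3@9, authorship .........
After op 2 (delete): buffer="yyuszm" (len 6), cursors c1@4 c2@6 c3@6, authorship ......
After op 3 (move_right): buffer="yyuszm" (len 6), cursors c1@5 c2@6 c3@6, authorship ......
After op 4 (move_right): buffer="yyuszm" (len 6), cursors c1@6 c2@6 c3@6, authorship ......
After op 5 (insert('h')): buffer="yyuszmhhh" (len 9), cursors c1@9 c2@9 c3@9, authorship ......123
Authorship (.=original, N=cursor N): . . . . . . 1 2 3
Index 6: author = 1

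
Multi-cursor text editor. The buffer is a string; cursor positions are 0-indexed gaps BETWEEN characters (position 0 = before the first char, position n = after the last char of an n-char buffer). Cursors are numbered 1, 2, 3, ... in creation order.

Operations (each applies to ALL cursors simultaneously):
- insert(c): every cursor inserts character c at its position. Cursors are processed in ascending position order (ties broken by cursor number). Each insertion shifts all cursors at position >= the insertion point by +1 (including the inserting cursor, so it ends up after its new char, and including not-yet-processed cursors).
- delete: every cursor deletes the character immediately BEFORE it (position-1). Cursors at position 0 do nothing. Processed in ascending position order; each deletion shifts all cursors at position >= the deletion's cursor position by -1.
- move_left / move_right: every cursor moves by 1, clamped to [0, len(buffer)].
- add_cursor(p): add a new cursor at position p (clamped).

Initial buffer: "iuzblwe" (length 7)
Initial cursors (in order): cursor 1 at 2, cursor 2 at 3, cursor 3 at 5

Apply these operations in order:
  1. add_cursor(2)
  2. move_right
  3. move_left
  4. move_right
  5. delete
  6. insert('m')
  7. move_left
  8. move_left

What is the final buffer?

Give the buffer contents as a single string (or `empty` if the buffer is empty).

Answer: immmlme

Derivation:
After op 1 (add_cursor(2)): buffer="iuzblwe" (len 7), cursors c1@2 c4@2 c2@3 c3@5, authorship .......
After op 2 (move_right): buffer="iuzblwe" (len 7), cursors c1@3 c4@3 c2@4 c3@6, authorship .......
After op 3 (move_left): buffer="iuzblwe" (len 7), cursors c1@2 c4@2 c2@3 c3@5, authorship .......
After op 4 (move_right): buffer="iuzblwe" (len 7), cursors c1@3 c4@3 c2@4 c3@6, authorship .......
After op 5 (delete): buffer="ile" (len 3), cursors c1@1 c2@1 c4@1 c3@2, authorship ...
After op 6 (insert('m')): buffer="immmlme" (len 7), cursors c1@4 c2@4 c4@4 c3@6, authorship .124.3.
After op 7 (move_left): buffer="immmlme" (len 7), cursors c1@3 c2@3 c4@3 c3@5, authorship .124.3.
After op 8 (move_left): buffer="immmlme" (len 7), cursors c1@2 c2@2 c4@2 c3@4, authorship .124.3.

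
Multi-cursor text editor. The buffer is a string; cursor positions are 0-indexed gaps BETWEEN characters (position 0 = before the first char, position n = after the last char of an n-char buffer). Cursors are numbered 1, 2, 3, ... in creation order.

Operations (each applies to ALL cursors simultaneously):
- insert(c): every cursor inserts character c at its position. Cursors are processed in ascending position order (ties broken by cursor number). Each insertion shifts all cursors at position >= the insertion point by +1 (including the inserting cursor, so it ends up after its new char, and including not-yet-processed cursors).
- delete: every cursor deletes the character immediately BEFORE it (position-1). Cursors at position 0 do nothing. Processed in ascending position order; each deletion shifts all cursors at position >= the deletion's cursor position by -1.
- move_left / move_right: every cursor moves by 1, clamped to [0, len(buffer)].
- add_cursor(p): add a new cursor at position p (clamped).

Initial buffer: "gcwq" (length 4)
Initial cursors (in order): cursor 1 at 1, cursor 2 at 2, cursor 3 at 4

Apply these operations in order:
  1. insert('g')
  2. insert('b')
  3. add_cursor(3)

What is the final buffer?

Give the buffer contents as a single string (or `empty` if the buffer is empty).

Answer: ggbcgbwqgb

Derivation:
After op 1 (insert('g')): buffer="ggcgwqg" (len 7), cursors c1@2 c2@4 c3@7, authorship .1.2..3
After op 2 (insert('b')): buffer="ggbcgbwqgb" (len 10), cursors c1@3 c2@6 c3@10, authorship .11.22..33
After op 3 (add_cursor(3)): buffer="ggbcgbwqgb" (len 10), cursors c1@3 c4@3 c2@6 c3@10, authorship .11.22..33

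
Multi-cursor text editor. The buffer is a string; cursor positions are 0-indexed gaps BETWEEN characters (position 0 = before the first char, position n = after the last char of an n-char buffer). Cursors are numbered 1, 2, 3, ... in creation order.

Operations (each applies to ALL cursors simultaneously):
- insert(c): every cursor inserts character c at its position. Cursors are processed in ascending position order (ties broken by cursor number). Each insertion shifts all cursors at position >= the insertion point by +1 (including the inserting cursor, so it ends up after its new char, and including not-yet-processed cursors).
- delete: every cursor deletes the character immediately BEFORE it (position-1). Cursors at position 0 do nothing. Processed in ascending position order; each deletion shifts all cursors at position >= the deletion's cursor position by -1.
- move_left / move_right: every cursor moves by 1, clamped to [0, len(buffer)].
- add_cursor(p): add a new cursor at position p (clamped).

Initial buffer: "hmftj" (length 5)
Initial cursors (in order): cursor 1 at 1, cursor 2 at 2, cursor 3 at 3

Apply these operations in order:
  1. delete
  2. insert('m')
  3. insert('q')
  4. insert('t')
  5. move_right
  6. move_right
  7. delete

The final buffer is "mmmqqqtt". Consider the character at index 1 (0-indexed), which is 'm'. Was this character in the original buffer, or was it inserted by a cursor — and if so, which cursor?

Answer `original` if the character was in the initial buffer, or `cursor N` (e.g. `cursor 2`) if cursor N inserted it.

Answer: cursor 2

Derivation:
After op 1 (delete): buffer="tj" (len 2), cursors c1@0 c2@0 c3@0, authorship ..
After op 2 (insert('m')): buffer="mmmtj" (len 5), cursors c1@3 c2@3 c3@3, authorship 123..
After op 3 (insert('q')): buffer="mmmqqqtj" (len 8), cursors c1@6 c2@6 c3@6, authorship 123123..
After op 4 (insert('t')): buffer="mmmqqqttttj" (len 11), cursors c1@9 c2@9 c3@9, authorship 123123123..
After op 5 (move_right): buffer="mmmqqqttttj" (len 11), cursors c1@10 c2@10 c3@10, authorship 123123123..
After op 6 (move_right): buffer="mmmqqqttttj" (len 11), cursors c1@11 c2@11 c3@11, authorship 123123123..
After op 7 (delete): buffer="mmmqqqtt" (len 8), cursors c1@8 c2@8 c3@8, authorship 12312312
Authorship (.=original, N=cursor N): 1 2 3 1 2 3 1 2
Index 1: author = 2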